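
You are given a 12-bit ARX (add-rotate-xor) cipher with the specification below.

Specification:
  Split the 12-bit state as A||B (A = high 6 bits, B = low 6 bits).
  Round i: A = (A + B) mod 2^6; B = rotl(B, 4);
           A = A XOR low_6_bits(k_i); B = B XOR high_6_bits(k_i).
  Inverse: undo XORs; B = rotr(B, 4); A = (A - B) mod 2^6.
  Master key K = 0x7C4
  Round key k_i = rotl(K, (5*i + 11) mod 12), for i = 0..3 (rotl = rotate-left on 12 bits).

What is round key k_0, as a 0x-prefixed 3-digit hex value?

K = 0x7C4
k_0 = rotl(K, (5*0+11) mod 12) = rotl(K, 11) = 0x3E2

0x3E2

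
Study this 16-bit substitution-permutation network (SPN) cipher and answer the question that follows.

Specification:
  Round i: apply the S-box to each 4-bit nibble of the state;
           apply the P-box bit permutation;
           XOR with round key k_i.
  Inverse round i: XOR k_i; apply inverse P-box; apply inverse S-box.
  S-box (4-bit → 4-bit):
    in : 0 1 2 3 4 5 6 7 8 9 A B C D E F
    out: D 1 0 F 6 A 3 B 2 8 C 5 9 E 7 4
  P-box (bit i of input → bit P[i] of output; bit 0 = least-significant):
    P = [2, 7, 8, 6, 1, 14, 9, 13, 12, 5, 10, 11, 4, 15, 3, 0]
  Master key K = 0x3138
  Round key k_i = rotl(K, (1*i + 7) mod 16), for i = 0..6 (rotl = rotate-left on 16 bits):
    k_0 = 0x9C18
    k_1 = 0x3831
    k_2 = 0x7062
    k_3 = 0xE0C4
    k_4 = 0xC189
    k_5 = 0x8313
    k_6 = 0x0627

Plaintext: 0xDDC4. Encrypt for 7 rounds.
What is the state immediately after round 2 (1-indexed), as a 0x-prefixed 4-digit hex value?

0xABEE

s_0 = plaintext = 0xDDC4
s_1 = Round(s_0, k_0) = 0x31B3
s_2 = Round(s_1, k_1) = 0xABEE
s_3 = Round(s_2, k_2) = 0x27ED
s_4 = Round(s_3, k_3) = 0xBB26
s_5 = Round(s_4, k_4) = 0xD515
s_6 = Round(s_5, k_5) = 0x0BF8
s_7 = Round(s_6, k_6) = 0x10BE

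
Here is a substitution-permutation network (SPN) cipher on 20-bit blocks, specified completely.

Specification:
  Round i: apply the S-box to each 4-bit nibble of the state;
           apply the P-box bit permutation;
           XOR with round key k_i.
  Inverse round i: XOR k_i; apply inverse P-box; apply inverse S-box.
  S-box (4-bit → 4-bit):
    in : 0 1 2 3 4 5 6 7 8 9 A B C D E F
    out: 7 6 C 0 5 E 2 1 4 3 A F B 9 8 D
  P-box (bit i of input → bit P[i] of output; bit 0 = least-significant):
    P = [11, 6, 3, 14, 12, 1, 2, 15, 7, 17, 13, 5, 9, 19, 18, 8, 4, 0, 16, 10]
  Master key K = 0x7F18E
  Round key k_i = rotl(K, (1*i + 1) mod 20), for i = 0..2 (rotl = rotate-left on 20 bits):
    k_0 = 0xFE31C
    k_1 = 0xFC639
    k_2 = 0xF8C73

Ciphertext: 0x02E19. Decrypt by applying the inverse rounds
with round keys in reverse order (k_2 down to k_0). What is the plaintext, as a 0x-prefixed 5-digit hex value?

0x49C00

s_0 = ciphertext = 0x02E19
s_1 = InvRound(s_0, k_2) = 0x805A1
s_2 = InvRound(s_1, k_1) = 0x4F9E2
s_3 = InvRound(s_2, k_0) = 0x49C00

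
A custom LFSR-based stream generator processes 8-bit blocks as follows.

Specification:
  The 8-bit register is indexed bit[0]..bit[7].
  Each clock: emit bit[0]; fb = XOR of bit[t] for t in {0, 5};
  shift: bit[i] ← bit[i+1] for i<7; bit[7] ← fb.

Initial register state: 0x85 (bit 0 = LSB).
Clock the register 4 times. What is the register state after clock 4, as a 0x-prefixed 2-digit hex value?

0x98

reg_0 = 0x85
clock 1: out=1, reg = 0xC2
clock 2: out=0, reg = 0x61
clock 3: out=1, reg = 0x30
clock 4: out=0, reg = 0x98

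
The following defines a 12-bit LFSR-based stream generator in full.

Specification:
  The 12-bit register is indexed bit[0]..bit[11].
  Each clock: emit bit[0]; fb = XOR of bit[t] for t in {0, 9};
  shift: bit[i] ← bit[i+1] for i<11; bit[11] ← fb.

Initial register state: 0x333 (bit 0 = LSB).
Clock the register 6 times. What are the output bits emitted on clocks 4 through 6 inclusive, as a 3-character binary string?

reg_0 = 0x333
clock 1: out=1, reg = 0x199
clock 2: out=1, reg = 0x8CC
clock 3: out=0, reg = 0x466
clock 4: out=0, reg = 0x233
clock 5: out=1, reg = 0x119
clock 6: out=1, reg = 0x88C

011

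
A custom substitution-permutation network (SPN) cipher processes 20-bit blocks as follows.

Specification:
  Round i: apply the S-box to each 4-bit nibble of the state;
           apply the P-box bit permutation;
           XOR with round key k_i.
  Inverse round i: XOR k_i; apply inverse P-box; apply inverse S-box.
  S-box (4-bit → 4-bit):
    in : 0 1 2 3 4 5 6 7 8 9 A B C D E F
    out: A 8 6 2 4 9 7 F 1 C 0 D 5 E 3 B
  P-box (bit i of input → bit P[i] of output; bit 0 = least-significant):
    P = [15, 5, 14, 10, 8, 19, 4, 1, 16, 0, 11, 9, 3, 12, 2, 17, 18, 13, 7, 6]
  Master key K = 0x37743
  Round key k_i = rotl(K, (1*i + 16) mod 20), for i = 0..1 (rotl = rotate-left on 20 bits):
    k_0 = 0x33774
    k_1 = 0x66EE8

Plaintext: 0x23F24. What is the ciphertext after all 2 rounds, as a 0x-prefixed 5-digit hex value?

s_0 = plaintext = 0x23F24
s_1 = Round(s_0, k_0) = 0xA45E5
s_2 = Round(s_1, k_1) = 0xFE9EC

0xFE9EC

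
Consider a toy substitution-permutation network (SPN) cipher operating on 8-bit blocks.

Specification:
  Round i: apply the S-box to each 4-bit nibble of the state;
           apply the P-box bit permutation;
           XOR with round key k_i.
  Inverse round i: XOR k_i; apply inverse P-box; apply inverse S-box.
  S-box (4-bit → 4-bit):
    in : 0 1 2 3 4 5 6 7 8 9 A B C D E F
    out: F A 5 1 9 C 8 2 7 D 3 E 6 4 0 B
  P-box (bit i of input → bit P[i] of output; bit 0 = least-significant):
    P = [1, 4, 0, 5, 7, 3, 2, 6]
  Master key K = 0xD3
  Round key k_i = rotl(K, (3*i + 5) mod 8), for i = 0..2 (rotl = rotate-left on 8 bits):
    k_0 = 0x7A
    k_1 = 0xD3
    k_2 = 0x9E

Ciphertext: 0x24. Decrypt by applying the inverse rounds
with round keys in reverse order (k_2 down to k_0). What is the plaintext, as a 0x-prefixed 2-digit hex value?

s_0 = ciphertext = 0x24
s_1 = InvRound(s_0, k_2) = 0xAF
s_2 = InvRound(s_1, k_1) = 0xB1
s_3 = InvRound(s_2, k_0) = 0xF2

0xF2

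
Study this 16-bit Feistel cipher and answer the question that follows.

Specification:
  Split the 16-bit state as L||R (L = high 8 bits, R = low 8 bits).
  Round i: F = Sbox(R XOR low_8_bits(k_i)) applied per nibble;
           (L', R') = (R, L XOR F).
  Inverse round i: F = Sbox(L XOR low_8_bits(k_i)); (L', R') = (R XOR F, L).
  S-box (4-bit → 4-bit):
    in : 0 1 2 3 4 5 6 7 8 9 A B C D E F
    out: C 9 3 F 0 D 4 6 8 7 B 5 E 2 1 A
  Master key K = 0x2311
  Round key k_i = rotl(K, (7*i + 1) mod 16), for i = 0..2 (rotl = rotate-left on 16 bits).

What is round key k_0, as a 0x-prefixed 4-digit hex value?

K = 0x2311
k_0 = rotl(K, (7*0+1) mod 16) = rotl(K, 1) = 0x4622

0x4622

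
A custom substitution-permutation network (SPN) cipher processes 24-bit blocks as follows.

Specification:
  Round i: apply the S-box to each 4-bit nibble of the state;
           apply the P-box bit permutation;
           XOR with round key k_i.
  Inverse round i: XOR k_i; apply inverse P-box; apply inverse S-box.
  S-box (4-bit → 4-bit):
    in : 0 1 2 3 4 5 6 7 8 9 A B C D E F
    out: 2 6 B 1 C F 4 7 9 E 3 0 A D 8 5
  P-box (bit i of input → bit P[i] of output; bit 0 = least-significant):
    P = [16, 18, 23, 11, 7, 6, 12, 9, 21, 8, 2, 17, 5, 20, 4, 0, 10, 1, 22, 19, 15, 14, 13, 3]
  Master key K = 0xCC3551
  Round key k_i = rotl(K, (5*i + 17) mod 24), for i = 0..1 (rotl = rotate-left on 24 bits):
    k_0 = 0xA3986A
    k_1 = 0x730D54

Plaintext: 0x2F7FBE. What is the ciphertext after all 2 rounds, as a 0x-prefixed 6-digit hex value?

s_0 = plaintext = 0x2F7FBE
s_1 = Round(s_0, k_0) = 0xD35456
s_2 = Round(s_1, k_1) = 0xE1BBA9

0xE1BBA9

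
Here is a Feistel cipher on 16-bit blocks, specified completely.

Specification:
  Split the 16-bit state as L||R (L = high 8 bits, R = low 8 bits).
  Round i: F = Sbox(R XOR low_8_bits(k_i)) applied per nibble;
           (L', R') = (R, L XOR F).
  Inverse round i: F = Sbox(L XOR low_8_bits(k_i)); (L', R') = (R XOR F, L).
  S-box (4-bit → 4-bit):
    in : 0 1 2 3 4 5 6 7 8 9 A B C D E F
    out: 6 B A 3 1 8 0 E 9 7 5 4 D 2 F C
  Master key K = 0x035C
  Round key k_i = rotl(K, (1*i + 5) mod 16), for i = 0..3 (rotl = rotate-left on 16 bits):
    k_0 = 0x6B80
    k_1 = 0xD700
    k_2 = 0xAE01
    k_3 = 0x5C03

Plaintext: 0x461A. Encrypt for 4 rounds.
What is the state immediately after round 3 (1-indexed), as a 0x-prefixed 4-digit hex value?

s_0 = plaintext = 0x461A
s_1 = Round(s_0, k_0) = 0x1A33
s_2 = Round(s_1, k_1) = 0x3329
s_3 = Round(s_2, k_2) = 0x299A
s_4 = Round(s_3, k_3) = 0x9A5E

0x299A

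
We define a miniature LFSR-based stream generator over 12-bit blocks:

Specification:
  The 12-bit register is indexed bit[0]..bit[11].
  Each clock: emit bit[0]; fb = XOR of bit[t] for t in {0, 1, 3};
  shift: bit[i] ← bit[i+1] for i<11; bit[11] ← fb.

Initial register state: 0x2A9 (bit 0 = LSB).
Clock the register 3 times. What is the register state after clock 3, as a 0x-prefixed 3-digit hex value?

reg_0 = 0x2A9
clock 1: out=1, reg = 0x154
clock 2: out=0, reg = 0x0AA
clock 3: out=0, reg = 0x055

0x055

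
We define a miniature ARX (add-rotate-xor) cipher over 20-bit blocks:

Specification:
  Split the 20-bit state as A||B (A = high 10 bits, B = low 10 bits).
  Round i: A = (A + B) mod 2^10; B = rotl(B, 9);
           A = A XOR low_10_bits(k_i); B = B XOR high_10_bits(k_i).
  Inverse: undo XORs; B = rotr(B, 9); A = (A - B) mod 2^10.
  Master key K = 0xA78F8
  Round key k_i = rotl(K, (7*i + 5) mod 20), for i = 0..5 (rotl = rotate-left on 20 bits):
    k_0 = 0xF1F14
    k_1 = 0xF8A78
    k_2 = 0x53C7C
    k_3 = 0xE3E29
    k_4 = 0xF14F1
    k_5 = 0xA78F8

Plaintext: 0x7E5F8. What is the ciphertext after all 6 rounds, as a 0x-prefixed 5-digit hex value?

s_0 = plaintext = 0x7E5F8
s_1 = Round(s_0, k_0) = 0x3973B
s_2 = Round(s_1, k_1) = 0x9607F
s_3 = Round(s_2, k_2) = 0xAAF70
s_4 = Round(s_3, k_3) = 0x0CA37
s_5 = Round(s_4, k_4) = 0xA60DE
s_6 = Round(s_5, k_5) = 0xE3AF1

0xE3AF1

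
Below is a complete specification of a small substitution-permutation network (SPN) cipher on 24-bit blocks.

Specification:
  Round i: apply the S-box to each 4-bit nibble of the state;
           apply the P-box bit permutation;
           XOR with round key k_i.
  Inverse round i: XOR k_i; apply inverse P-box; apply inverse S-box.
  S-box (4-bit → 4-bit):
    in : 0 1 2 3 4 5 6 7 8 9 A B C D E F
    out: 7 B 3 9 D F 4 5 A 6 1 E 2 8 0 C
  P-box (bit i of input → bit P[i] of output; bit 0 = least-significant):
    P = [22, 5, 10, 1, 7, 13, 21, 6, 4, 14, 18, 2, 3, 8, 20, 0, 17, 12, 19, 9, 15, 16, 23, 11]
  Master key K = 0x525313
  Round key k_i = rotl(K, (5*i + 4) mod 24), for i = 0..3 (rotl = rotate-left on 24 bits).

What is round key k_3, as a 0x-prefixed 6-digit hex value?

0x9A9298

K = 0x525313
k_0 = rotl(K, (5*0+4) mod 24) = rotl(K, 4) = 0x253135
k_1 = rotl(K, (5*1+4) mod 24) = rotl(K, 9) = 0xA626A4
k_2 = rotl(K, (5*2+4) mod 24) = rotl(K, 14) = 0xC4D494
k_3 = rotl(K, (5*3+4) mod 24) = rotl(K, 19) = 0x9A9298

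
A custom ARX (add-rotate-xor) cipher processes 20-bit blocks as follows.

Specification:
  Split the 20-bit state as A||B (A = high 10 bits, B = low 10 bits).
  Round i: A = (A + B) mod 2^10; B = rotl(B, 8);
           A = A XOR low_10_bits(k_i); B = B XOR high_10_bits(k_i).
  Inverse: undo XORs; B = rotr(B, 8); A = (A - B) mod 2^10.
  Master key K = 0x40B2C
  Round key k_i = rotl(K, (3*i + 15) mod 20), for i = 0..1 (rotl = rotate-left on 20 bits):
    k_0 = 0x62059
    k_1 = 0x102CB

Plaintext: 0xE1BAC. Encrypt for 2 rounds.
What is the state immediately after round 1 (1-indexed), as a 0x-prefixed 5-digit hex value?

s_0 = plaintext = 0xE1BAC
s_1 = Round(s_0, k_0) = 0xDAD63
s_2 = Round(s_1, k_1) = 0x81718

0xDAD63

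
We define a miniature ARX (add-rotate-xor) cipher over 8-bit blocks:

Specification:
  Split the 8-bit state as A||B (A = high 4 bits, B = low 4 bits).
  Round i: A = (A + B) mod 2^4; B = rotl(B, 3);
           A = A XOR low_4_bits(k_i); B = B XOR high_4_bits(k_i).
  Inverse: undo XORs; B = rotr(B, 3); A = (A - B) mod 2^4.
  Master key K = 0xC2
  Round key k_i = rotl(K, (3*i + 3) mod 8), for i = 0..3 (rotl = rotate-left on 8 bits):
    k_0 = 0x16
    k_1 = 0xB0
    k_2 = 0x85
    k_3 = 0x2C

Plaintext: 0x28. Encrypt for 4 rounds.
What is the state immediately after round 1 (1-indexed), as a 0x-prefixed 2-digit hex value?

0xC5

s_0 = plaintext = 0x28
s_1 = Round(s_0, k_0) = 0xC5
s_2 = Round(s_1, k_1) = 0x11
s_3 = Round(s_2, k_2) = 0x70
s_4 = Round(s_3, k_3) = 0xB2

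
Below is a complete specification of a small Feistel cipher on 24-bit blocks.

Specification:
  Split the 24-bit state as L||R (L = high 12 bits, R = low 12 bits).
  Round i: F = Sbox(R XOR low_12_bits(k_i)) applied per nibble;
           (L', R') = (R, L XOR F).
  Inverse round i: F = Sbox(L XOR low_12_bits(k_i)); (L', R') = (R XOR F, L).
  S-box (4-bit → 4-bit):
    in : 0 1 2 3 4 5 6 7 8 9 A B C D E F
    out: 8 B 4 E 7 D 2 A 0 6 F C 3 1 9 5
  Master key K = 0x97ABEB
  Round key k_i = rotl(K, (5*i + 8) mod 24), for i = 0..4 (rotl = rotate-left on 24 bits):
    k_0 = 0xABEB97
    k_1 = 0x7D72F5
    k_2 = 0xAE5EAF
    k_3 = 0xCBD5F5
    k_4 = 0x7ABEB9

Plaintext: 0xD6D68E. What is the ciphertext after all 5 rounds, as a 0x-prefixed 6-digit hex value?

s_0 = plaintext = 0xD6D68E
s_1 = Round(s_0, k_0) = 0x68ECDB
s_2 = Round(s_1, k_1) = 0xCDBFC7
s_3 = Round(s_2, k_2) = 0xFC77FB
s_4 = Round(s_3, k_3) = 0x7FBB4E
s_5 = Round(s_4, k_4) = 0xB4EAA1

0xB4EAA1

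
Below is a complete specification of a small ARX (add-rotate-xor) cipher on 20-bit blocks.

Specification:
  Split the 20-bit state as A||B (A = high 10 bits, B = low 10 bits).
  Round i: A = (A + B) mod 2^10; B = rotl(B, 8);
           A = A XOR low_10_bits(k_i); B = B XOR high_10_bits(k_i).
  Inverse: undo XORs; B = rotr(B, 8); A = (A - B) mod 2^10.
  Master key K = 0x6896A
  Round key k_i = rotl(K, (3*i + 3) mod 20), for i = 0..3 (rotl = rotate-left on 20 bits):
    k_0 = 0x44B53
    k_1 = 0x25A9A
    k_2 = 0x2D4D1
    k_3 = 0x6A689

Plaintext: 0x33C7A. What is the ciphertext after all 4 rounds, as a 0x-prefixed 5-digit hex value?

0x3A5C1

s_0 = plaintext = 0x33C7A
s_1 = Round(s_0, k_0) = 0x86B0C
s_2 = Round(s_1, k_1) = 0xEF055
s_3 = Round(s_2, k_2) = 0x301A0
s_4 = Round(s_3, k_3) = 0x3A5C1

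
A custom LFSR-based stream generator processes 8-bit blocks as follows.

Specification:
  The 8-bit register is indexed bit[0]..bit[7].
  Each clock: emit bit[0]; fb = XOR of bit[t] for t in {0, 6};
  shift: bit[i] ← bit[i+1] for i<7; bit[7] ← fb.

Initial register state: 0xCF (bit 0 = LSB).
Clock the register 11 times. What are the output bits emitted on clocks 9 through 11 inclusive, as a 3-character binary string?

reg_0 = 0xCF
clock 1: out=1, reg = 0x67
clock 2: out=1, reg = 0x33
clock 3: out=1, reg = 0x99
clock 4: out=1, reg = 0xCC
clock 5: out=0, reg = 0xE6
clock 6: out=0, reg = 0xF3
clock 7: out=1, reg = 0x79
clock 8: out=1, reg = 0x3C
clock 9: out=0, reg = 0x1E
clock 10: out=0, reg = 0x0F
clock 11: out=1, reg = 0x87

001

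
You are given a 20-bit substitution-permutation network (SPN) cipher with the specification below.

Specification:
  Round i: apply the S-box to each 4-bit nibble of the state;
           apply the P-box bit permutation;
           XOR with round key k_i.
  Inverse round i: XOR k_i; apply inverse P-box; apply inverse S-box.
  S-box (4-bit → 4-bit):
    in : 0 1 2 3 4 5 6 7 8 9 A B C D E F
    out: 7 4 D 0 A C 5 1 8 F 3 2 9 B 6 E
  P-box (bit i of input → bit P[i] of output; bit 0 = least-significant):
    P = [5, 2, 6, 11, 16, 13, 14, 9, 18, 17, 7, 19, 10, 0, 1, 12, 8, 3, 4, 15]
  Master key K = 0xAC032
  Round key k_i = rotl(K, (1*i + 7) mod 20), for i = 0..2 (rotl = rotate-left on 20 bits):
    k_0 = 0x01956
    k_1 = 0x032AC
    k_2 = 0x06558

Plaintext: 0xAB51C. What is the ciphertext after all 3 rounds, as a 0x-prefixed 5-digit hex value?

s_0 = plaintext = 0xAB51C
s_1 = Round(s_0, k_0) = 0x850FF
s_2 = Round(s_1, k_1) = 0x6C86A
s_3 = Round(s_2, k_2) = 0x9306C

0x9306C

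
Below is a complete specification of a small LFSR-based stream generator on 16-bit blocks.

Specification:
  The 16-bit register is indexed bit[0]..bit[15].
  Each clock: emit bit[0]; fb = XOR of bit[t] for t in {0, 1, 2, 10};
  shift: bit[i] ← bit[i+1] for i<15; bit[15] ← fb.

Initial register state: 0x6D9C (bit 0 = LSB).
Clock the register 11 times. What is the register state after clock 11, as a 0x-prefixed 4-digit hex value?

0x75CD

reg_0 = 0x6D9C
clock 1: out=0, reg = 0x36CE
clock 2: out=0, reg = 0x9B67
clock 3: out=1, reg = 0xCDB3
clock 4: out=1, reg = 0xE6D9
clock 5: out=1, reg = 0x736C
clock 6: out=0, reg = 0xB9B6
clock 7: out=0, reg = 0x5CDB
clock 8: out=1, reg = 0xAE6D
clock 9: out=1, reg = 0xD736
clock 10: out=0, reg = 0xEB9B
clock 11: out=1, reg = 0x75CD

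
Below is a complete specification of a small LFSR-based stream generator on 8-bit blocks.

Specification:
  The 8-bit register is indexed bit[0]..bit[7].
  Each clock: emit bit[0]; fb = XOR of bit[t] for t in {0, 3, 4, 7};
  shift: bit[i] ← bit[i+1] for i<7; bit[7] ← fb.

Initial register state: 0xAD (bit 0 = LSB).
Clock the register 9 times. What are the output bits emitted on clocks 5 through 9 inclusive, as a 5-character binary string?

01011

reg_0 = 0xAD
clock 1: out=1, reg = 0xD6
clock 2: out=0, reg = 0x6B
clock 3: out=1, reg = 0x35
clock 4: out=1, reg = 0x1A
clock 5: out=0, reg = 0x0D
clock 6: out=1, reg = 0x06
clock 7: out=0, reg = 0x03
clock 8: out=1, reg = 0x81
clock 9: out=1, reg = 0x40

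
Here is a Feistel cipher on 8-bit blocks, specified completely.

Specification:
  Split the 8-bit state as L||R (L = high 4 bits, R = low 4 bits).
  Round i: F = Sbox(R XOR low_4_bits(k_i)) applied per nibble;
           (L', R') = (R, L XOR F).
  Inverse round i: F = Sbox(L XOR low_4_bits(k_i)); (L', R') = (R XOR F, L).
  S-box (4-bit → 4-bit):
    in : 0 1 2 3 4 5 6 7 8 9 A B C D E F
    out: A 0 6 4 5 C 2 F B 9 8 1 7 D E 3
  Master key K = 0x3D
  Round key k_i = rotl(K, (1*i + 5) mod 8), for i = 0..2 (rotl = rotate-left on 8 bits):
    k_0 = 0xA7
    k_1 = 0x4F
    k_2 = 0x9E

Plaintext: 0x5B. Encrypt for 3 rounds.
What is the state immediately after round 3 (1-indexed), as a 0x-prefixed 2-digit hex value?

0x69

s_0 = plaintext = 0x5B
s_1 = Round(s_0, k_0) = 0xB2
s_2 = Round(s_1, k_1) = 0x26
s_3 = Round(s_2, k_2) = 0x69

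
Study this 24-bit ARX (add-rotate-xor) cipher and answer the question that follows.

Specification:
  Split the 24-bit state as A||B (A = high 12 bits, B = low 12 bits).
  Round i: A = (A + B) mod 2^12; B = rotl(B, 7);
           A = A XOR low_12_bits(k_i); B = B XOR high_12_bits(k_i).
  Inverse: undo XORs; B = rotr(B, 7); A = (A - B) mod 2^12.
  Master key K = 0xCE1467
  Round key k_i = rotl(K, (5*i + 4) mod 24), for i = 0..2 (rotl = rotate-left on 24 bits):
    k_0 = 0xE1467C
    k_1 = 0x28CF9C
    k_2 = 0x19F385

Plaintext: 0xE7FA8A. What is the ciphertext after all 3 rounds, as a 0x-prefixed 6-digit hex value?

s_0 = plaintext = 0xE7FA8A
s_1 = Round(s_0, k_0) = 0xF75B40
s_2 = Round(s_1, k_1) = 0x5292D6
s_3 = Round(s_2, k_2) = 0x47AA89

0x47AA89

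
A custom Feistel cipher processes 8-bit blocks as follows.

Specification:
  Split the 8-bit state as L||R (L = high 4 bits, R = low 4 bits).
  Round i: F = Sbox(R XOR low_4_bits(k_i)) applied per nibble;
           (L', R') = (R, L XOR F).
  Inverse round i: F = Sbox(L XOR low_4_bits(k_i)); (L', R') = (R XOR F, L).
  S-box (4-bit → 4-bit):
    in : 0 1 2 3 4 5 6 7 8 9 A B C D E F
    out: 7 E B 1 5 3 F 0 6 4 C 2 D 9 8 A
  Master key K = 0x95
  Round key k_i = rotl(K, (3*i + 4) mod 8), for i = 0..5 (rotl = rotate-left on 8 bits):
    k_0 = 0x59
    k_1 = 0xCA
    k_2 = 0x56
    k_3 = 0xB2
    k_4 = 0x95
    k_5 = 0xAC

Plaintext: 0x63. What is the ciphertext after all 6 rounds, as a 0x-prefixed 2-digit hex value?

s_0 = plaintext = 0x63
s_1 = Round(s_0, k_0) = 0x3A
s_2 = Round(s_1, k_1) = 0xA4
s_3 = Round(s_2, k_2) = 0x41
s_4 = Round(s_3, k_3) = 0x15
s_5 = Round(s_4, k_4) = 0x56
s_6 = Round(s_5, k_5) = 0x69

0x69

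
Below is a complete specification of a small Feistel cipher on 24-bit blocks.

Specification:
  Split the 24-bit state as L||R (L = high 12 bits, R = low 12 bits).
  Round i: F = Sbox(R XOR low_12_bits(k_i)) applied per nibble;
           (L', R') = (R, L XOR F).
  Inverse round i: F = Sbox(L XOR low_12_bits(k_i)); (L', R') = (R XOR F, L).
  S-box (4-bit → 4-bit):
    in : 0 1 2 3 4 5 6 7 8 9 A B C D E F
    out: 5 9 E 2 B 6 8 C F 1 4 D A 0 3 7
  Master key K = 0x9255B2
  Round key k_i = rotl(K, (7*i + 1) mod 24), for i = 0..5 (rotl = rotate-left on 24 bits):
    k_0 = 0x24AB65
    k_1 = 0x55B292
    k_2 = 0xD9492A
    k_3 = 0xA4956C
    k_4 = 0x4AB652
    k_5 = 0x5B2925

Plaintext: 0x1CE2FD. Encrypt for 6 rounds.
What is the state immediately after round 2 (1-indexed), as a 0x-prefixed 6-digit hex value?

s_0 = plaintext = 0x1CE2FD
s_1 = Round(s_0, k_0) = 0x2FD0D1
s_2 = Round(s_1, k_1) = 0x0D1C4F
s_3 = Round(s_2, k_2) = 0xC4F657
s_4 = Round(s_3, k_3) = 0x657E62
s_5 = Round(s_4, k_4) = 0xE62972
s_6 = Round(s_5, k_5) = 0x972B0E

0x0D1C4F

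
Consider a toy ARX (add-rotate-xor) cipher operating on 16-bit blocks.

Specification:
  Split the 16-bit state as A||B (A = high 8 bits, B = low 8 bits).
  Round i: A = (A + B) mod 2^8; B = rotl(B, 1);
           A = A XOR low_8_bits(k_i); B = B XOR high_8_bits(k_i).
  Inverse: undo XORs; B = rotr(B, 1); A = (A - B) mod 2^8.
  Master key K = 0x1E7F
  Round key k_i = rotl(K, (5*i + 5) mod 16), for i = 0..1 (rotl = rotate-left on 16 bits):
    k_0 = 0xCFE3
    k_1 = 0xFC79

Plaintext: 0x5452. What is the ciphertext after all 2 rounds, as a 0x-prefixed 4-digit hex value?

0xC92A

s_0 = plaintext = 0x5452
s_1 = Round(s_0, k_0) = 0x456B
s_2 = Round(s_1, k_1) = 0xC92A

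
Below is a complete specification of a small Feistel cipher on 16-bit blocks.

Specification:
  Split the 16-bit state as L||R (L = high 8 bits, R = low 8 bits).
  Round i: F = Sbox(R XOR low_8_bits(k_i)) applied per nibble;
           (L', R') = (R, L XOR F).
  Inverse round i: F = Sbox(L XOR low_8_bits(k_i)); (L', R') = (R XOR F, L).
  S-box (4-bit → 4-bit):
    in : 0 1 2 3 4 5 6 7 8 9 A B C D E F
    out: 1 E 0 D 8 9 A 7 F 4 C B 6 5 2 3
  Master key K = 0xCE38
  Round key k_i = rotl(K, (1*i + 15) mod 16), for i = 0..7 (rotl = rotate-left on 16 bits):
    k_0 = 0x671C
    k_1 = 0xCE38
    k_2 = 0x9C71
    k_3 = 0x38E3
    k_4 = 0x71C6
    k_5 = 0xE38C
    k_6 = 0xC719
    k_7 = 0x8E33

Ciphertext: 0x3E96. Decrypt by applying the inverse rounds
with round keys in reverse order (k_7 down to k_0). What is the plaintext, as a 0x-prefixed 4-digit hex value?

s_0 = ciphertext = 0x3E96
s_1 = InvRound(s_0, k_7) = 0x833E
s_2 = InvRound(s_1, k_6) = 0x7283
s_3 = InvRound(s_2, k_5) = 0xB172
s_4 = InvRound(s_3, k_4) = 0x05B1
s_5 = InvRound(s_4, k_3) = 0x9B05
s_6 = InvRound(s_5, k_2) = 0x299B
s_7 = InvRound(s_6, k_1) = 0x7529
s_8 = InvRound(s_7, k_0) = 0x8D75

0x8D75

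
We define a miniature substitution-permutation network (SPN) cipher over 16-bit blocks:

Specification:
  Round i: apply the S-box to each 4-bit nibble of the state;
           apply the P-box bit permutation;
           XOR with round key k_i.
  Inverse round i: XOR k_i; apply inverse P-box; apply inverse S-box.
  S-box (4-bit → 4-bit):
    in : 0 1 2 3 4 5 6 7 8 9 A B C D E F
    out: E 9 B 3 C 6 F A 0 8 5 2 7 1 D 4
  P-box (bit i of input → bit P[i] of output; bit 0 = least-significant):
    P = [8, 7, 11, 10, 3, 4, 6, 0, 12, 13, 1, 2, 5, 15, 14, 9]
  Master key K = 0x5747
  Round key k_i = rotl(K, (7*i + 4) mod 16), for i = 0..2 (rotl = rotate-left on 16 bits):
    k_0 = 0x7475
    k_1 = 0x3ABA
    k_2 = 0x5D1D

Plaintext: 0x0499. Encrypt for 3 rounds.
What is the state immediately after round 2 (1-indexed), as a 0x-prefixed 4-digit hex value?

0x8F2F

s_0 = plaintext = 0x0499
s_1 = Round(s_0, k_0) = 0xB272
s_2 = Round(s_1, k_1) = 0x8F2F
s_3 = Round(s_2, k_2) = 0x5506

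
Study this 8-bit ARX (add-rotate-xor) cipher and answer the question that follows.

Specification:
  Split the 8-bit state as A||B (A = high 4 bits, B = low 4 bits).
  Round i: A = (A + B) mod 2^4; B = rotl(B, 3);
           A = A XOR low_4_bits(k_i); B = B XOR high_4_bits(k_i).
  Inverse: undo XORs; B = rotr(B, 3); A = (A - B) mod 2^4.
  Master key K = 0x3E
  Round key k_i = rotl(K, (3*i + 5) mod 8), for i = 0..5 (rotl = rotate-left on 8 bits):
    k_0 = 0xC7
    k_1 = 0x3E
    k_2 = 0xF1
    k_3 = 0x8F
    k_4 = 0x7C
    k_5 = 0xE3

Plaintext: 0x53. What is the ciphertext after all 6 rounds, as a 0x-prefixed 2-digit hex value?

0x51

s_0 = plaintext = 0x53
s_1 = Round(s_0, k_0) = 0xF5
s_2 = Round(s_1, k_1) = 0xA9
s_3 = Round(s_2, k_2) = 0x23
s_4 = Round(s_3, k_3) = 0xA1
s_5 = Round(s_4, k_4) = 0x7F
s_6 = Round(s_5, k_5) = 0x51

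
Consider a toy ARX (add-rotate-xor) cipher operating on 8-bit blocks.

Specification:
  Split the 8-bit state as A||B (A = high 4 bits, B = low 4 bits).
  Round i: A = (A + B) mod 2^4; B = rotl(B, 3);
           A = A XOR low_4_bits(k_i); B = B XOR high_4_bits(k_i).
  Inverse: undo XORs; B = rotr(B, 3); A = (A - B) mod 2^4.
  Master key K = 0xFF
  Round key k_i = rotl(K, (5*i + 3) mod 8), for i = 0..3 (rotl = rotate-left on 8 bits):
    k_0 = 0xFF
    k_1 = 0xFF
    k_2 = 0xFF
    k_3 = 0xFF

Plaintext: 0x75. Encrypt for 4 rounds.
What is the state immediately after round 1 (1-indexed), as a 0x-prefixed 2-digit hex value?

0x35

s_0 = plaintext = 0x75
s_1 = Round(s_0, k_0) = 0x35
s_2 = Round(s_1, k_1) = 0x75
s_3 = Round(s_2, k_2) = 0x35
s_4 = Round(s_3, k_3) = 0x75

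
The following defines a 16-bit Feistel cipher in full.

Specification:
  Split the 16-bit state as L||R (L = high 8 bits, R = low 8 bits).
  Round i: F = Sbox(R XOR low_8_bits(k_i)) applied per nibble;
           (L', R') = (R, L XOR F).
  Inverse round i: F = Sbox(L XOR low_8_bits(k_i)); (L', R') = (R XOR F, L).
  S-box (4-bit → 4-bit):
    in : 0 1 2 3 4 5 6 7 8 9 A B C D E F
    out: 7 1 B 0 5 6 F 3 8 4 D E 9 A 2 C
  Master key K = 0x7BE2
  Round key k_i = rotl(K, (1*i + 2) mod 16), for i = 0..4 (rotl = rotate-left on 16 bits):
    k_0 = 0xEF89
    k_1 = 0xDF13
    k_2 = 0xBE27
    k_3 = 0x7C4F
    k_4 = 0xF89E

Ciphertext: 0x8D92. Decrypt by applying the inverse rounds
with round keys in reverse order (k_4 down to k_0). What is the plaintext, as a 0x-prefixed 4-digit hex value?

0x2458

s_0 = ciphertext = 0x8D92
s_1 = InvRound(s_0, k_4) = 0x828D
s_2 = InvRound(s_1, k_3) = 0x1782
s_3 = InvRound(s_2, k_2) = 0x8517
s_4 = InvRound(s_3, k_1) = 0x5885
s_5 = InvRound(s_4, k_0) = 0x2458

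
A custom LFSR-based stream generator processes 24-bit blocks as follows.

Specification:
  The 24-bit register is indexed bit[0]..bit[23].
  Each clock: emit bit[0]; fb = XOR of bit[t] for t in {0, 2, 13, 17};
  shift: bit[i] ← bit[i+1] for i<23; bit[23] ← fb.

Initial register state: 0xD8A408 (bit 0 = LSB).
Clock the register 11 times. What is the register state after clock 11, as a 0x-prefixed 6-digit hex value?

0x447B14

reg_0 = 0xD8A408
clock 1: out=0, reg = 0xEC5204
clock 2: out=0, reg = 0xF62902
clock 3: out=0, reg = 0x7B1481
clock 4: out=1, reg = 0x3D8A40
clock 5: out=0, reg = 0x1EC520
clock 6: out=0, reg = 0x8F6290
clock 7: out=0, reg = 0x47B148
clock 8: out=0, reg = 0x23D8A4
clock 9: out=0, reg = 0x11EC52
clock 10: out=0, reg = 0x88F629
clock 11: out=1, reg = 0x447B14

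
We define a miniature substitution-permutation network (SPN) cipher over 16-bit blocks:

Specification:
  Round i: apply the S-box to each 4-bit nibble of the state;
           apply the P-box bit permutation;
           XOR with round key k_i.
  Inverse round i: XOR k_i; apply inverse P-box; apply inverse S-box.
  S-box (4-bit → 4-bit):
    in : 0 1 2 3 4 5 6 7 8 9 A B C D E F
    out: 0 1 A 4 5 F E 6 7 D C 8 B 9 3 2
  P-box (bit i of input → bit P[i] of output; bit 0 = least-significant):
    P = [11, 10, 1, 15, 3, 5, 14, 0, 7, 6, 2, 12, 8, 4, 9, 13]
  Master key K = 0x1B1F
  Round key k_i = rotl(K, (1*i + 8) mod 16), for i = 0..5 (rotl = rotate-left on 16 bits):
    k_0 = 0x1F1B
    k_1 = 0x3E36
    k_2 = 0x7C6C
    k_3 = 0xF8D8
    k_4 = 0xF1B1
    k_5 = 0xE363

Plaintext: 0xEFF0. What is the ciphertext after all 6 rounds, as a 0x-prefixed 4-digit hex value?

s_0 = plaintext = 0xEFF0
s_1 = Round(s_0, k_0) = 0x1E6B
s_2 = Round(s_1, k_1) = 0xFFD7
s_3 = Round(s_2, k_2) = 0x7837
s_4 = Round(s_3, k_3) = 0xBE0E
s_5 = Round(s_4, k_4) = 0xDD71
s_6 = Round(s_5, k_5) = 0x9AC3

0x9AC3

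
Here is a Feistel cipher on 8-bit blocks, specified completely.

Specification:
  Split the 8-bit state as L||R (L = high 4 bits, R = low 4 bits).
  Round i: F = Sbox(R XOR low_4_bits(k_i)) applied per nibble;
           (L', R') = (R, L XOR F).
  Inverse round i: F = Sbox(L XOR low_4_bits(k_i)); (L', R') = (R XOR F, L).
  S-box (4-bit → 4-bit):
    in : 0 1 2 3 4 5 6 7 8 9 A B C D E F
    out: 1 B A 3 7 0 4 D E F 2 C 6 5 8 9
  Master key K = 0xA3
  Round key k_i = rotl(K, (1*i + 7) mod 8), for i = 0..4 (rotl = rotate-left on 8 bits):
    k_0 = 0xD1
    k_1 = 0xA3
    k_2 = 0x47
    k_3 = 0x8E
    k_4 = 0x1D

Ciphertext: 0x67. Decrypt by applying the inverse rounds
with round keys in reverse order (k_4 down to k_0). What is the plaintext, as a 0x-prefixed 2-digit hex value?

s_0 = ciphertext = 0x67
s_1 = InvRound(s_0, k_4) = 0xB6
s_2 = InvRound(s_1, k_3) = 0x6B
s_3 = InvRound(s_2, k_2) = 0x06
s_4 = InvRound(s_3, k_1) = 0x50
s_5 = InvRound(s_4, k_0) = 0x75

0x75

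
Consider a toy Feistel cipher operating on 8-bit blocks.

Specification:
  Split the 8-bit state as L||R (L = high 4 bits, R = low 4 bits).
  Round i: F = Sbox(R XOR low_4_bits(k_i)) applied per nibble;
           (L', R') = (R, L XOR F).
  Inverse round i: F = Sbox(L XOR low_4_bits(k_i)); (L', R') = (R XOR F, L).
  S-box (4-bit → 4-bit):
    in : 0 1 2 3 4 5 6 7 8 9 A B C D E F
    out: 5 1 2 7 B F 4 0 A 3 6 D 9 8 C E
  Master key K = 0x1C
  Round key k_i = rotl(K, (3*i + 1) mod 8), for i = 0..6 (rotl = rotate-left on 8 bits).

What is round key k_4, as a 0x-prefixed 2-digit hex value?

K = 0x1C
k_0 = rotl(K, (3*0+1) mod 8) = rotl(K, 1) = 0x38
k_1 = rotl(K, (3*1+1) mod 8) = rotl(K, 4) = 0xC1
k_2 = rotl(K, (3*2+1) mod 8) = rotl(K, 7) = 0x0E
k_3 = rotl(K, (3*3+1) mod 8) = rotl(K, 2) = 0x70
k_4 = rotl(K, (3*4+1) mod 8) = rotl(K, 5) = 0x83

0x83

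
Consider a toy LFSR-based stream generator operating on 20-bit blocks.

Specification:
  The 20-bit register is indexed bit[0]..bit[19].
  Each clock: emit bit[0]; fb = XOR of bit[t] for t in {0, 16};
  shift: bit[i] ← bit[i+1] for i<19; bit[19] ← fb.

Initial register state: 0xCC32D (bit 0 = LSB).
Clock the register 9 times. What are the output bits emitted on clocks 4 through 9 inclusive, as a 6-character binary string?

101001

reg_0 = 0xCC32D
clock 1: out=1, reg = 0xE6196
clock 2: out=0, reg = 0x730CB
clock 3: out=1, reg = 0x39865
clock 4: out=1, reg = 0x1CC32
clock 5: out=0, reg = 0x8E619
clock 6: out=1, reg = 0xC730C
clock 7: out=0, reg = 0x63986
clock 8: out=0, reg = 0x31CC3
clock 9: out=1, reg = 0x18E61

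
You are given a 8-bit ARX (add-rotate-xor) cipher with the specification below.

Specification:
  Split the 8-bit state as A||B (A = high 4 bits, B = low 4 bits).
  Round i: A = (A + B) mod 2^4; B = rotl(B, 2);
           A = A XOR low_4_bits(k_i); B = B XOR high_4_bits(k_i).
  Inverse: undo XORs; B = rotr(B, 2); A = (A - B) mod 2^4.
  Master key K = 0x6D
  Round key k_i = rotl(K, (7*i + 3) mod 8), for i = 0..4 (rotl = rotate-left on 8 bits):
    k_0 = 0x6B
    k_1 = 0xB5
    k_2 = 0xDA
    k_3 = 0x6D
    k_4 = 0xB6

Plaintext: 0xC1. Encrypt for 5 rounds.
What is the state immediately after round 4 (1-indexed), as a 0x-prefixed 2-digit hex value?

0x62

s_0 = plaintext = 0xC1
s_1 = Round(s_0, k_0) = 0x62
s_2 = Round(s_1, k_1) = 0xD3
s_3 = Round(s_2, k_2) = 0xA1
s_4 = Round(s_3, k_3) = 0x62
s_5 = Round(s_4, k_4) = 0xE3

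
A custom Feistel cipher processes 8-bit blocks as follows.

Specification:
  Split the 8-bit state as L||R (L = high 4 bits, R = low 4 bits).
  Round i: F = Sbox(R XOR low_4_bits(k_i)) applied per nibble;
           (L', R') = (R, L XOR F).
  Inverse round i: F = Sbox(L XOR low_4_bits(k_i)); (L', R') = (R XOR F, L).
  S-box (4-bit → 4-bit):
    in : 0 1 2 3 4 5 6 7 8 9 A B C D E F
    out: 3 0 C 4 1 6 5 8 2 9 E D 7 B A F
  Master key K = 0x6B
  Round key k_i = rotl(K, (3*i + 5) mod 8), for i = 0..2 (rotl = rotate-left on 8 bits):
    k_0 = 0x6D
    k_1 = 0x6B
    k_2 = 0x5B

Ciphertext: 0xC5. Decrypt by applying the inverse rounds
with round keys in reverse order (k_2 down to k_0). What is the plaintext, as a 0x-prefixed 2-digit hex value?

0xC9

s_0 = ciphertext = 0xC5
s_1 = InvRound(s_0, k_2) = 0xDC
s_2 = InvRound(s_1, k_1) = 0x9D
s_3 = InvRound(s_2, k_0) = 0xC9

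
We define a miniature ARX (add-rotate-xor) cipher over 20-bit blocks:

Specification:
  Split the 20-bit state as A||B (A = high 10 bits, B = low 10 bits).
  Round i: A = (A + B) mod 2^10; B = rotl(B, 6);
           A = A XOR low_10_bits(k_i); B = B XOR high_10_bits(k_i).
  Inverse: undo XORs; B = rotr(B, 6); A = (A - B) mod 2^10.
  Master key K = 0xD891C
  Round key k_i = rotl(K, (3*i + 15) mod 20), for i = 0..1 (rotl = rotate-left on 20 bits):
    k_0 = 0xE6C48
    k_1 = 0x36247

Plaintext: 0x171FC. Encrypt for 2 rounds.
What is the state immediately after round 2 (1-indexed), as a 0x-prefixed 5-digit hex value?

s_0 = plaintext = 0x171FC
s_1 = Round(s_0, k_0) = 0x84084
s_2 = Round(s_1, k_1) = 0x34DD0

0x34DD0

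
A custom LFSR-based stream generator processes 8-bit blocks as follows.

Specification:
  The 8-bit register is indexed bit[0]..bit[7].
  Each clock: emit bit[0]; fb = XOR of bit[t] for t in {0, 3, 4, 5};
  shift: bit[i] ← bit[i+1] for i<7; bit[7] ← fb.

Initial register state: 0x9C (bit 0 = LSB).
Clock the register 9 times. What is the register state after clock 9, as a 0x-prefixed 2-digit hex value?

reg_0 = 0x9C
clock 1: out=0, reg = 0x4E
clock 2: out=0, reg = 0xA7
clock 3: out=1, reg = 0x53
clock 4: out=1, reg = 0x29
clock 5: out=1, reg = 0x94
clock 6: out=0, reg = 0xCA
clock 7: out=0, reg = 0xE5
clock 8: out=1, reg = 0x72
clock 9: out=0, reg = 0x39

0x39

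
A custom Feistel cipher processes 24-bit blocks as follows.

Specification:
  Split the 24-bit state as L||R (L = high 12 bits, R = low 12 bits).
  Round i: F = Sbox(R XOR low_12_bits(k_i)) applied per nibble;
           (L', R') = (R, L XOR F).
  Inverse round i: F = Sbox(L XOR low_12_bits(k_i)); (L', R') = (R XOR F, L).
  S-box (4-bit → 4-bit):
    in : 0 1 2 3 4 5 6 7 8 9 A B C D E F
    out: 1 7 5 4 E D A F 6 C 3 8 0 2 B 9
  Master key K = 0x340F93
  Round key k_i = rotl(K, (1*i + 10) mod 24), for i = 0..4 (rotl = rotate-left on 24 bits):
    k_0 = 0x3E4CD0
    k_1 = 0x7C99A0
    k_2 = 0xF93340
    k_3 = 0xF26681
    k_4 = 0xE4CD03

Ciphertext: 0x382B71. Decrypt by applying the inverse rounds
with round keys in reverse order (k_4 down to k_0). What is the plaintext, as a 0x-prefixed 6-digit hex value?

0x930A73

s_0 = ciphertext = 0x382B71
s_1 = InvRound(s_0, k_4) = 0x016382
s_2 = InvRound(s_1, k_3) = 0x94D016
s_3 = InvRound(s_2, k_2) = 0x30494D
s_4 = InvRound(s_3, k_1) = 0xA73304
s_5 = InvRound(s_4, k_0) = 0x930A73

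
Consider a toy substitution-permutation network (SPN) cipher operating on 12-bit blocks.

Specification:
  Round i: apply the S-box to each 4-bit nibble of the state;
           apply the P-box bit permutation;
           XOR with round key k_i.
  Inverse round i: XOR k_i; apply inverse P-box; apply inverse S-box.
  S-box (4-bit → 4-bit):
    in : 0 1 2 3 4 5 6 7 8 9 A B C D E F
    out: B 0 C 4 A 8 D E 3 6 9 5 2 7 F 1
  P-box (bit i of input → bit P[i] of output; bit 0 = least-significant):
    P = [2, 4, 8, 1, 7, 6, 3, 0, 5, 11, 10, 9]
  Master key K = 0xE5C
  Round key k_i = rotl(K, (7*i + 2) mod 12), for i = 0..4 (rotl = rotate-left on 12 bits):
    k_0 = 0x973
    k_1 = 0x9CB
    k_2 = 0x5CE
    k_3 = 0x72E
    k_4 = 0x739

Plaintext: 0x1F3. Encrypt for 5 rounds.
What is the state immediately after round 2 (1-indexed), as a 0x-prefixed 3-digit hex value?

s_0 = plaintext = 0x1F3
s_1 = Round(s_0, k_0) = 0x8F3
s_2 = Round(s_1, k_1) = 0x06B
s_3 = Round(s_2, k_2) = 0xE63
s_4 = Round(s_3, k_3) = 0x887
s_5 = Round(s_4, k_4) = 0xECB

0x06B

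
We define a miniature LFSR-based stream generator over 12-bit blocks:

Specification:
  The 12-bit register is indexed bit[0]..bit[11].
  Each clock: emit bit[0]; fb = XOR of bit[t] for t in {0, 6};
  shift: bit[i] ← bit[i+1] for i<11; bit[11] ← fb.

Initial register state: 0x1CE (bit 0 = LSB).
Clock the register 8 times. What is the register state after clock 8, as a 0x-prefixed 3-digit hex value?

0x891

reg_0 = 0x1CE
clock 1: out=0, reg = 0x8E7
clock 2: out=1, reg = 0x473
clock 3: out=1, reg = 0x239
clock 4: out=1, reg = 0x91C
clock 5: out=0, reg = 0x48E
clock 6: out=0, reg = 0x247
clock 7: out=1, reg = 0x123
clock 8: out=1, reg = 0x891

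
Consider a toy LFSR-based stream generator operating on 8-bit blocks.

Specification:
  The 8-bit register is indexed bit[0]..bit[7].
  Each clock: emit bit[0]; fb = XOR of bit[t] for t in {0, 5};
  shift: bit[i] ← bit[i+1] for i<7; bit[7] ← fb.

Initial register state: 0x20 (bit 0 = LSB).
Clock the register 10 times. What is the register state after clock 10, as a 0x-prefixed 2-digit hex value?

reg_0 = 0x20
clock 1: out=0, reg = 0x90
clock 2: out=0, reg = 0x48
clock 3: out=0, reg = 0x24
clock 4: out=0, reg = 0x92
clock 5: out=0, reg = 0x49
clock 6: out=1, reg = 0xA4
clock 7: out=0, reg = 0xD2
clock 8: out=0, reg = 0x69
clock 9: out=1, reg = 0x34
clock 10: out=0, reg = 0x9A

0x9A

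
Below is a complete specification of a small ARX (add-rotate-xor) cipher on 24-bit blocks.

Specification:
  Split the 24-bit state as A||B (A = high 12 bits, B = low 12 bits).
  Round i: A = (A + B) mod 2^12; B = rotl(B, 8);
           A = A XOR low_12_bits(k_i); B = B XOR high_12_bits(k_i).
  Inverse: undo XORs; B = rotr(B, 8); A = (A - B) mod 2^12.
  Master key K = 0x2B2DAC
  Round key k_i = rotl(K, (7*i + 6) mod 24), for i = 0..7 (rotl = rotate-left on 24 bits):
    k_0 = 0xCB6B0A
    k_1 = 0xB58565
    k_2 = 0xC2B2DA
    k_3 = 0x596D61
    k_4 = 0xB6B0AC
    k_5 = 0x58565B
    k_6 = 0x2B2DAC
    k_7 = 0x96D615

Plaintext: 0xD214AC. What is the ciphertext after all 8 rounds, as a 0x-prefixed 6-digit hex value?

0xBA8BCA

s_0 = plaintext = 0xD214AC
s_1 = Round(s_0, k_0) = 0xAC70FC
s_2 = Round(s_1, k_1) = 0xEA6757
s_3 = Round(s_2, k_2) = 0x727B5E
s_4 = Round(s_3, k_3) = 0xFE4B23
s_5 = Round(s_4, k_4) = 0xBAB8D9
s_6 = Round(s_5, k_5) = 0x2DFC08
s_7 = Round(s_6, k_6) = 0x34BA72
s_8 = Round(s_7, k_7) = 0xBA8BCA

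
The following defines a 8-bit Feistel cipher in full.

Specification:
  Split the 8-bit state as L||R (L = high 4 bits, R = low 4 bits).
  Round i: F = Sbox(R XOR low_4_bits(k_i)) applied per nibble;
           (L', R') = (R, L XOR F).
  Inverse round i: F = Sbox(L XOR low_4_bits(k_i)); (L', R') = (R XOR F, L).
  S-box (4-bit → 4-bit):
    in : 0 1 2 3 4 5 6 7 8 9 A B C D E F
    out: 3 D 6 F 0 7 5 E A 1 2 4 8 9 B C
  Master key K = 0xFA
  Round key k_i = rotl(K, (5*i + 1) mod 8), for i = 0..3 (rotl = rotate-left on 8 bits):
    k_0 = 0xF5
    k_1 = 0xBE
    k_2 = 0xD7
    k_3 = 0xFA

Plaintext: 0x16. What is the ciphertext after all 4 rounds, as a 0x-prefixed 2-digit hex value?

s_0 = plaintext = 0x16
s_1 = Round(s_0, k_0) = 0x6E
s_2 = Round(s_1, k_1) = 0xE5
s_3 = Round(s_2, k_2) = 0x58
s_4 = Round(s_3, k_3) = 0x83

0x83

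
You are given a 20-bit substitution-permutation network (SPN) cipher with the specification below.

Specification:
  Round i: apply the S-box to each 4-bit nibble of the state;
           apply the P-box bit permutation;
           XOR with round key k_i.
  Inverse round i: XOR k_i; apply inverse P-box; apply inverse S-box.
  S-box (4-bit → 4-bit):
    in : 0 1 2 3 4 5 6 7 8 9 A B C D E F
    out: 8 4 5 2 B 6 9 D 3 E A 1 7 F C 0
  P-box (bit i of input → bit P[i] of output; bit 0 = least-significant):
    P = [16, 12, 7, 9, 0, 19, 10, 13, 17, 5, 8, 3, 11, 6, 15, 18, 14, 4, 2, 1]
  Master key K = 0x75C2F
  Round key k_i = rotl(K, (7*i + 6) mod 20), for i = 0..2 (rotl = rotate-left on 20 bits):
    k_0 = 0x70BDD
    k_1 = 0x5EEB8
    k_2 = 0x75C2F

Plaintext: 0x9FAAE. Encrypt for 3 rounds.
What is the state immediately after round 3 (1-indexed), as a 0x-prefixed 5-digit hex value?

0xDF9F3

s_0 = plaintext = 0x9FAAE
s_1 = Round(s_0, k_0) = 0xF2963
s_2 = Round(s_1, k_1) = 0x55791
s_3 = Round(s_2, k_2) = 0xDF9F3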